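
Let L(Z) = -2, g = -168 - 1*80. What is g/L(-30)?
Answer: 124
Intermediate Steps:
g = -248 (g = -168 - 80 = -248)
g/L(-30) = -248/(-2) = -248*(-½) = 124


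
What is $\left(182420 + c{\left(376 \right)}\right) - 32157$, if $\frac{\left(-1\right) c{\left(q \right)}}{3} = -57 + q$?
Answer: $149306$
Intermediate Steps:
$c{\left(q \right)} = 171 - 3 q$ ($c{\left(q \right)} = - 3 \left(-57 + q\right) = 171 - 3 q$)
$\left(182420 + c{\left(376 \right)}\right) - 32157 = \left(182420 + \left(171 - 1128\right)\right) - 32157 = \left(182420 - 957\right) - 32157 = 181463 - 32157 = 149306$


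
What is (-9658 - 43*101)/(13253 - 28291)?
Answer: 14001/15038 ≈ 0.93104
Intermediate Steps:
(-9658 - 43*101)/(13253 - 28291) = (-9658 - 4343)/(-15038) = -14001*(-1/15038) = 14001/15038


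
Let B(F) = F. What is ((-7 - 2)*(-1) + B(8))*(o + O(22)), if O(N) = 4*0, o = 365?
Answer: 6205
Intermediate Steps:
O(N) = 0
((-7 - 2)*(-1) + B(8))*(o + O(22)) = ((-7 - 2)*(-1) + 8)*(365 + 0) = (-9*(-1) + 8)*365 = (9 + 8)*365 = 17*365 = 6205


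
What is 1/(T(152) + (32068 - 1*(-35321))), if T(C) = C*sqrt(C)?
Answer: 67389/4537765513 - 304*sqrt(38)/4537765513 ≈ 1.4438e-5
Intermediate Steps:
T(C) = C**(3/2)
1/(T(152) + (32068 - 1*(-35321))) = 1/(152**(3/2) + (32068 - 1*(-35321))) = 1/(304*sqrt(38) + (32068 + 35321)) = 1/(304*sqrt(38) + 67389) = 1/(67389 + 304*sqrt(38))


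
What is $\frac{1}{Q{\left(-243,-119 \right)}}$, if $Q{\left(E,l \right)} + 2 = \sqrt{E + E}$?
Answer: $- \frac{1}{245} - \frac{9 i \sqrt{6}}{490} \approx -0.0040816 - 0.044991 i$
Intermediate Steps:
$Q{\left(E,l \right)} = -2 + \sqrt{2} \sqrt{E}$ ($Q{\left(E,l \right)} = -2 + \sqrt{E + E} = -2 + \sqrt{2 E} = -2 + \sqrt{2} \sqrt{E}$)
$\frac{1}{Q{\left(-243,-119 \right)}} = \frac{1}{-2 + \sqrt{2} \sqrt{-243}} = \frac{1}{-2 + \sqrt{2} \cdot 9 i \sqrt{3}} = \frac{1}{-2 + 9 i \sqrt{6}}$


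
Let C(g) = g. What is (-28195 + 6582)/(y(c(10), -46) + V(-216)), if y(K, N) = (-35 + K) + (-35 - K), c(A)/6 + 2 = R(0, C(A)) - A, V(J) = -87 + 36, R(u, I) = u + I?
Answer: 21613/121 ≈ 178.62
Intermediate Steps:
R(u, I) = I + u
V(J) = -51
c(A) = -12 (c(A) = -12 + 6*((A + 0) - A) = -12 + 6*(A - A) = -12 + 6*0 = -12 + 0 = -12)
y(K, N) = -70
(-28195 + 6582)/(y(c(10), -46) + V(-216)) = (-28195 + 6582)/(-70 - 51) = -21613/(-121) = -21613*(-1/121) = 21613/121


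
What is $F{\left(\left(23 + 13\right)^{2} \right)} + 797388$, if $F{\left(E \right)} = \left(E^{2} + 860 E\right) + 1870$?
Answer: $3593434$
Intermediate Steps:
$F{\left(E \right)} = 1870 + E^{2} + 860 E$
$F{\left(\left(23 + 13\right)^{2} \right)} + 797388 = \left(1870 + \left(\left(23 + 13\right)^{2}\right)^{2} + 860 \left(23 + 13\right)^{2}\right) + 797388 = \left(1870 + \left(36^{2}\right)^{2} + 860 \cdot 36^{2}\right) + 797388 = \left(1870 + 1296^{2} + 860 \cdot 1296\right) + 797388 = \left(1870 + 1679616 + 1114560\right) + 797388 = 2796046 + 797388 = 3593434$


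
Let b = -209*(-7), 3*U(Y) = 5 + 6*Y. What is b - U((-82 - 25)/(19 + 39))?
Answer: 127457/87 ≈ 1465.0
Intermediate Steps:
U(Y) = 5/3 + 2*Y (U(Y) = (5 + 6*Y)/3 = 5/3 + 2*Y)
b = 1463
b - U((-82 - 25)/(19 + 39)) = 1463 - (5/3 + 2*((-82 - 25)/(19 + 39))) = 1463 - (5/3 + 2*(-107/58)) = 1463 - (5/3 - 107/29) = 1463 - 1*(-176/87) = 1463 + 176/87 = 127457/87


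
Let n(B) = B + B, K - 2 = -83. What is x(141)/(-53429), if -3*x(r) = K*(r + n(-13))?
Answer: -135/2323 ≈ -0.058115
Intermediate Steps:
K = -81 (K = 2 - 83 = -81)
n(B) = 2*B
x(r) = -702 + 27*r (x(r) = -(-27)*(r + 2*(-13)) = -(-27)*(r - 26) = -(-27)*(-26 + r) = -(2106 - 81*r)/3 = -702 + 27*r)
x(141)/(-53429) = (-702 + 27*141)/(-53429) = (-702 + 3807)*(-1/53429) = 3105*(-1/53429) = -135/2323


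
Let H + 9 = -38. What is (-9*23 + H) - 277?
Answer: -531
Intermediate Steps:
H = -47 (H = -9 - 38 = -47)
(-9*23 + H) - 277 = (-9*23 - 47) - 277 = (-207 - 47) - 277 = -254 - 277 = -531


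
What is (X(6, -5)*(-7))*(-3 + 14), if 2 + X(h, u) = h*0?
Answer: 154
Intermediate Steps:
X(h, u) = -2 (X(h, u) = -2 + h*0 = -2 + 0 = -2)
(X(6, -5)*(-7))*(-3 + 14) = (-2*(-7))*(-3 + 14) = 14*11 = 154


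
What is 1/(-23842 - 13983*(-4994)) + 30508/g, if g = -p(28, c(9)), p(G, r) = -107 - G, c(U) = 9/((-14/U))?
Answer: 1152580341907/5100247350 ≈ 225.99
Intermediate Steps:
c(U) = -9*U/14 (c(U) = 9*(-U/14) = -9*U/14)
g = 135 (g = -(-107 - 1*28) = -(-107 - 28) = -1*(-135) = 135)
1/(-23842 - 13983*(-4994)) + 30508/g = 1/(-23842 - 13983*(-4994)) + 30508/135 = -1/4994/(-37825) + 30508*(1/135) = -1/37825*(-1/4994) + 30508/135 = 1/188898050 + 30508/135 = 1152580341907/5100247350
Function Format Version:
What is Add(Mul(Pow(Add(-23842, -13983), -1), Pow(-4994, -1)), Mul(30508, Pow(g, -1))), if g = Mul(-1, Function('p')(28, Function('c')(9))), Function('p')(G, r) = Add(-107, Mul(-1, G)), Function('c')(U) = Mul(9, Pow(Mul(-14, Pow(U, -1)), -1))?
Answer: Rational(1152580341907, 5100247350) ≈ 225.99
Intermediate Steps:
Function('c')(U) = Mul(Rational(-9, 14), U) (Function('c')(U) = Mul(9, Mul(Rational(-1, 14), U)) = Mul(Rational(-9, 14), U))
g = 135 (g = Mul(-1, Add(-107, Mul(-1, 28))) = Mul(-1, Add(-107, -28)) = Mul(-1, -135) = 135)
Add(Mul(Pow(Add(-23842, -13983), -1), Pow(-4994, -1)), Mul(30508, Pow(g, -1))) = Add(Mul(Pow(Add(-23842, -13983), -1), Pow(-4994, -1)), Mul(30508, Pow(135, -1))) = Add(Mul(Pow(-37825, -1), Rational(-1, 4994)), Mul(30508, Rational(1, 135))) = Add(Mul(Rational(-1, 37825), Rational(-1, 4994)), Rational(30508, 135)) = Add(Rational(1, 188898050), Rational(30508, 135)) = Rational(1152580341907, 5100247350)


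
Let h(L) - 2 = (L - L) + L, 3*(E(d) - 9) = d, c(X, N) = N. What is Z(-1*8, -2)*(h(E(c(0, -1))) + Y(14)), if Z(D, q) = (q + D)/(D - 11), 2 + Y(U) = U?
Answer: 680/57 ≈ 11.930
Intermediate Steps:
Y(U) = -2 + U
E(d) = 9 + d/3
Z(D, q) = (D + q)/(-11 + D)
h(L) = 2 + L (h(L) = 2 + ((L - L) + L) = 2 + (0 + L) = 2 + L)
Z(-1*8, -2)*(h(E(c(0, -1))) + Y(14)) = ((-1*8 - 2)/(-11 - 1*8))*((2 + (9 + (⅓)*(-1))) + (-2 + 14)) = ((-8 - 2)/(-11 - 8))*((2 + (9 - ⅓)) + 12) = (-10/(-19))*((2 + 26/3) + 12) = (-1/19*(-10))*(32/3 + 12) = (10/19)*(68/3) = 680/57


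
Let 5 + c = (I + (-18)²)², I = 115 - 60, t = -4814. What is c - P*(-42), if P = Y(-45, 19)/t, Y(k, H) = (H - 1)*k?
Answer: 345748862/2407 ≈ 1.4364e+5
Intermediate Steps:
Y(k, H) = k*(-1 + H) (Y(k, H) = (-1 + H)*k = k*(-1 + H))
P = 405/2407 (P = -45*(-1 + 19)/(-4814) = -45*18*(-1/4814) = -810*(-1/4814) = 405/2407 ≈ 0.16826)
I = 55
c = 143636 (c = -5 + (55 + (-18)²)² = -5 + (55 + 324)² = -5 + 379² = -5 + 143641 = 143636)
c - P*(-42) = 143636 - 405*(-42)/2407 = 143636 - 1*(-17010/2407) = 143636 + 17010/2407 = 345748862/2407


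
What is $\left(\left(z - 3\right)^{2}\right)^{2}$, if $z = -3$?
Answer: $1296$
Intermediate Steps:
$\left(\left(z - 3\right)^{2}\right)^{2} = \left(\left(-3 - 3\right)^{2}\right)^{2} = \left(\left(-6\right)^{2}\right)^{2} = 36^{2} = 1296$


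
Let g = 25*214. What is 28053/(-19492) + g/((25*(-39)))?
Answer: -5265355/760188 ≈ -6.9264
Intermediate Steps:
g = 5350
28053/(-19492) + g/((25*(-39))) = 28053/(-19492) + 5350/((25*(-39))) = 28053*(-1/19492) + 5350/(-975) = -28053/19492 + 5350*(-1/975) = -28053/19492 - 214/39 = -5265355/760188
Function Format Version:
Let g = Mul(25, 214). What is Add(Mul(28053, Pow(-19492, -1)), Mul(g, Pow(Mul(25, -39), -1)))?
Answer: Rational(-5265355, 760188) ≈ -6.9264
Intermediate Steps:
g = 5350
Add(Mul(28053, Pow(-19492, -1)), Mul(g, Pow(Mul(25, -39), -1))) = Add(Mul(28053, Pow(-19492, -1)), Mul(5350, Pow(Mul(25, -39), -1))) = Add(Mul(28053, Rational(-1, 19492)), Mul(5350, Pow(-975, -1))) = Add(Rational(-28053, 19492), Mul(5350, Rational(-1, 975))) = Add(Rational(-28053, 19492), Rational(-214, 39)) = Rational(-5265355, 760188)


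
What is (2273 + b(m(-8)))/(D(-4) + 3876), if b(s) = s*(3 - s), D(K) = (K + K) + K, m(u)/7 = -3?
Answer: 1769/3864 ≈ 0.45782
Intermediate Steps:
m(u) = -21 (m(u) = 7*(-3) = -21)
D(K) = 3*K (D(K) = 2*K + K = 3*K)
(2273 + b(m(-8)))/(D(-4) + 3876) = (2273 - 21*(3 - 1*(-21)))/(3*(-4) + 3876) = (2273 - 21*(3 + 21))/(-12 + 3876) = (2273 - 21*24)/3864 = (2273 - 504)*(1/3864) = 1769*(1/3864) = 1769/3864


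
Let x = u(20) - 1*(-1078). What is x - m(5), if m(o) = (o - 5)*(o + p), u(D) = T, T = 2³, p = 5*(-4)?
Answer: 1086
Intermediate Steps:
p = -20
T = 8
u(D) = 8
m(o) = (-20 + o)*(-5 + o) (m(o) = (o - 5)*(o - 20) = (-5 + o)*(-20 + o) = (-20 + o)*(-5 + o))
x = 1086 (x = 8 - 1*(-1078) = 8 + 1078 = 1086)
x - m(5) = 1086 - (100 + 5² - 25*5) = 1086 - (100 + 25 - 125) = 1086 - 1*0 = 1086 + 0 = 1086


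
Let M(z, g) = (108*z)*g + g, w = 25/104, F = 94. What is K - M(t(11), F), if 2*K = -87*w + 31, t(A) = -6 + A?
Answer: -10576583/208 ≈ -50849.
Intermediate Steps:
w = 25/104 (w = 25*(1/104) = 25/104 ≈ 0.24038)
M(z, g) = g + 108*g*z (M(z, g) = 108*g*z + g = g + 108*g*z)
K = 1049/208 (K = (-87*25/104 + 31)/2 = (-2175/104 + 31)/2 = (½)*(1049/104) = 1049/208 ≈ 5.0433)
K - M(t(11), F) = 1049/208 - 94*(1 + 108*(-6 + 11)) = 1049/208 - 94*(1 + 108*5) = 1049/208 - 94*(1 + 540) = 1049/208 - 94*541 = 1049/208 - 1*50854 = 1049/208 - 50854 = -10576583/208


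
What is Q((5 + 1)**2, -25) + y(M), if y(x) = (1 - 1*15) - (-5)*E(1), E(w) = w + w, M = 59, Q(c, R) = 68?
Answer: 64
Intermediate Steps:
E(w) = 2*w
y(x) = -4 (y(x) = (1 - 1*15) - (-5)*2*1 = (1 - 15) - (-5)*2 = -14 - 1*(-10) = -14 + 10 = -4)
Q((5 + 1)**2, -25) + y(M) = 68 - 4 = 64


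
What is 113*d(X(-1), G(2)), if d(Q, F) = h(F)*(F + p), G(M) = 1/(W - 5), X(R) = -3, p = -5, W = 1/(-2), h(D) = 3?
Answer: -19323/11 ≈ -1756.6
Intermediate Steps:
W = -½ (W = 1*(-½) = -½ ≈ -0.50000)
G(M) = -2/11 (G(M) = 1/(-½ - 5) = 1/(-11/2) = -2/11)
d(Q, F) = -15 + 3*F (d(Q, F) = 3*(F - 5) = 3*(-5 + F) = -15 + 3*F)
113*d(X(-1), G(2)) = 113*(-15 + 3*(-2/11)) = 113*(-15 - 6/11) = 113*(-171/11) = -19323/11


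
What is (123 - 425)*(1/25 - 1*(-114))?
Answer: -861002/25 ≈ -34440.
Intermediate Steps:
(123 - 425)*(1/25 - 1*(-114)) = -302*(1/25 + 114) = -302*2851/25 = -861002/25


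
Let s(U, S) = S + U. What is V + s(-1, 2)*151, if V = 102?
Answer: 253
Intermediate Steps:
V + s(-1, 2)*151 = 102 + (2 - 1)*151 = 102 + 1*151 = 102 + 151 = 253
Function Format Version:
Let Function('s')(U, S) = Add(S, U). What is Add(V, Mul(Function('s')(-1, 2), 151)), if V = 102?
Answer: 253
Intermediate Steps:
Add(V, Mul(Function('s')(-1, 2), 151)) = Add(102, Mul(Add(2, -1), 151)) = Add(102, Mul(1, 151)) = Add(102, 151) = 253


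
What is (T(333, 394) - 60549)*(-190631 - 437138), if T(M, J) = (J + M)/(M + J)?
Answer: 38010157412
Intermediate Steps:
T(M, J) = 1 (T(M, J) = (J + M)/(J + M) = 1)
(T(333, 394) - 60549)*(-190631 - 437138) = (1 - 60549)*(-190631 - 437138) = -60548*(-627769) = 38010157412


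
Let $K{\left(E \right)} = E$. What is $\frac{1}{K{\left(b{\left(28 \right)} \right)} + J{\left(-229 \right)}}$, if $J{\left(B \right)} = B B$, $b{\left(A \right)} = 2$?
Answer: $\frac{1}{52443} \approx 1.9068 \cdot 10^{-5}$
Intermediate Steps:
$J{\left(B \right)} = B^{2}$
$\frac{1}{K{\left(b{\left(28 \right)} \right)} + J{\left(-229 \right)}} = \frac{1}{2 + \left(-229\right)^{2}} = \frac{1}{2 + 52441} = \frac{1}{52443}$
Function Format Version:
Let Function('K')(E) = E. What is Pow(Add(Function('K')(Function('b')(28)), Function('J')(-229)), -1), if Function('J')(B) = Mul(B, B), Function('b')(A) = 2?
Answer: Rational(1, 52443) ≈ 1.9068e-5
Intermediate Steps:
Function('J')(B) = Pow(B, 2)
Pow(Add(Function('K')(Function('b')(28)), Function('J')(-229)), -1) = Pow(Add(2, Pow(-229, 2)), -1) = Pow(Add(2, 52441), -1) = Pow(52443, -1) = Rational(1, 52443)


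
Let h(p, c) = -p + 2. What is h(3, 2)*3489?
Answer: -3489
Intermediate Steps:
h(p, c) = 2 - p
h(3, 2)*3489 = (2 - 1*3)*3489 = (2 - 3)*3489 = -1*3489 = -3489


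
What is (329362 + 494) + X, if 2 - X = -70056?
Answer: 399914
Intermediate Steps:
X = 70058 (X = 2 - 1*(-70056) = 2 + 70056 = 70058)
(329362 + 494) + X = (329362 + 494) + 70058 = 329856 + 70058 = 399914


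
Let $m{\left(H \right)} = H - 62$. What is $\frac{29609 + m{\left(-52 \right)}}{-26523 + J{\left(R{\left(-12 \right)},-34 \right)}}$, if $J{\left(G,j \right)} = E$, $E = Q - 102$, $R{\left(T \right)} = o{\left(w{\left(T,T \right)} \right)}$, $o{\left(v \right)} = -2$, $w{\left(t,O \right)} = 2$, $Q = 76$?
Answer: $- \frac{29495}{26549} \approx -1.111$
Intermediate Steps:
$m{\left(H \right)} = -62 + H$
$R{\left(T \right)} = -2$
$E = -26$ ($E = 76 - 102 = -26$)
$J{\left(G,j \right)} = -26$
$\frac{29609 + m{\left(-52 \right)}}{-26523 + J{\left(R{\left(-12 \right)},-34 \right)}} = \frac{29609 - 114}{-26523 - 26} = \frac{29609 - 114}{-26549} = 29495 \left(- \frac{1}{26549}\right) = - \frac{29495}{26549}$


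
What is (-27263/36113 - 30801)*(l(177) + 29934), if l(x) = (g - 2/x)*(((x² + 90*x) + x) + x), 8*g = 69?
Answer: -489495916421980/36113 ≈ -1.3555e+10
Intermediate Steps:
g = 69/8 (g = (⅛)*69 = 69/8 ≈ 8.6250)
l(x) = (69/8 - 2/x)*(x² + 92*x) (l(x) = (69/8 - 2/x)*(((x² + 90*x) + x) + x) = (69/8 - 2/x)*((x² + 91*x) + x) = (69/8 - 2/x)*(x² + 92*x))
(-27263/36113 - 30801)*(l(177) + 29934) = (-27263/36113 - 30801)*((-184 + (69/8)*177² + (1583/2)*177) + 29934) = (-27263*1/36113 - 30801)*((-184 + (69/8)*31329 + 280191/2) + 29934) = (-27263/36113 - 30801)*((-184 + 2161701/8 + 280191/2) + 29934) = -1112343776*(3280993/8 + 29934)/36113 = -1112343776/36113*3520465/8 = -489495916421980/36113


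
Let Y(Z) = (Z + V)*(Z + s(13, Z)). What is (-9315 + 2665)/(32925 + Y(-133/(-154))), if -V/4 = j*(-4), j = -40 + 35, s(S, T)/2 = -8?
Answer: -3218600/16515453 ≈ -0.19488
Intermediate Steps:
s(S, T) = -16 (s(S, T) = 2*(-8) = -16)
j = -5
V = -80 (V = -(-20)*(-4) = -4*20 = -80)
Y(Z) = (-80 + Z)*(-16 + Z) (Y(Z) = (Z - 80)*(Z - 16) = (-80 + Z)*(-16 + Z))
(-9315 + 2665)/(32925 + Y(-133/(-154))) = (-9315 + 2665)/(32925 + (1280 + (-133/(-154))**2 - (-12768)/(-154))) = -6650/(32925 + (1280 + (-133*(-1/154))**2 - (-12768)*(-1)/154)) = -6650/(32925 + (1280 + (19/22)**2 - 96*19/22)) = -6650/(32925 + (1280 + 361/484 - 912/11)) = -6650/(32925 + 579753/484) = -6650/16515453/484 = -6650*484/16515453 = -3218600/16515453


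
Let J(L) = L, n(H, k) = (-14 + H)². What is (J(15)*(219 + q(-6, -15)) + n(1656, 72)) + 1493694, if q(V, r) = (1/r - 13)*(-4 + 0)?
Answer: 4193927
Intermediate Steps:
q(V, r) = 52 - 4/r (q(V, r) = (-13 + 1/r)*(-4) = 52 - 4/r)
(J(15)*(219 + q(-6, -15)) + n(1656, 72)) + 1493694 = (15*(219 + (52 - 4/(-15))) + (-14 + 1656)²) + 1493694 = (15*(219 + (52 - 4*(-1/15))) + 1642²) + 1493694 = (15*(219 + (52 + 4/15)) + 2696164) + 1493694 = (15*(219 + 784/15) + 2696164) + 1493694 = (15*(4069/15) + 2696164) + 1493694 = (4069 + 2696164) + 1493694 = 2700233 + 1493694 = 4193927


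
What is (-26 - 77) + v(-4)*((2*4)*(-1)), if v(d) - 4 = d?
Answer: -103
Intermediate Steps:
v(d) = 4 + d
(-26 - 77) + v(-4)*((2*4)*(-1)) = (-26 - 77) + (4 - 4)*((2*4)*(-1)) = -103 + 0*(8*(-1)) = -103 + 0*(-8) = -103 + 0 = -103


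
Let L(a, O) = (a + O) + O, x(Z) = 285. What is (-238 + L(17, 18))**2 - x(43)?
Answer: 33940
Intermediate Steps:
L(a, O) = a + 2*O (L(a, O) = (O + a) + O = a + 2*O)
(-238 + L(17, 18))**2 - x(43) = (-238 + (17 + 2*18))**2 - 1*285 = (-238 + (17 + 36))**2 - 285 = (-238 + 53)**2 - 285 = (-185)**2 - 285 = 34225 - 285 = 33940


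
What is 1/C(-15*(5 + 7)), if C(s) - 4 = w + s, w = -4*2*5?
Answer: -1/216 ≈ -0.0046296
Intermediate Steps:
w = -40 (w = -8*5 = -40)
C(s) = -36 + s (C(s) = 4 + (-40 + s) = -36 + s)
1/C(-15*(5 + 7)) = 1/(-36 - 15*(5 + 7)) = 1/(-36 - 15*12) = 1/(-36 - 180) = 1/(-216) = -1/216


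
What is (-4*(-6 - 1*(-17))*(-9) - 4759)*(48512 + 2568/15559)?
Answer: -3293195785688/15559 ≈ -2.1166e+8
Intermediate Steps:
(-4*(-6 - 1*(-17))*(-9) - 4759)*(48512 + 2568/15559) = (-4*(-6 + 17)*(-9) - 4759)*(48512 + 2568*(1/15559)) = (-4*11*(-9) - 4759)*(48512 + 2568/15559) = (-44*(-9) - 4759)*(754800776/15559) = (396 - 4759)*(754800776/15559) = -4363*754800776/15559 = -3293195785688/15559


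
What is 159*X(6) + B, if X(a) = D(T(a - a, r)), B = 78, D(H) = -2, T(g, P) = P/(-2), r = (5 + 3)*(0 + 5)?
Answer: -240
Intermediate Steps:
r = 40 (r = 8*5 = 40)
T(g, P) = -P/2 (T(g, P) = P*(-½) = -P/2)
X(a) = -2
159*X(6) + B = 159*(-2) + 78 = -318 + 78 = -240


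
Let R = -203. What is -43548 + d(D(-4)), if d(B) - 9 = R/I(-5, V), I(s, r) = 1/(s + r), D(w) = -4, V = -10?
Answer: -40494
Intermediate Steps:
I(s, r) = 1/(r + s)
d(B) = 3054 (d(B) = 9 - 203/(1/(-10 - 5)) = 9 - 203/(1/(-15)) = 9 - 203/(-1/15) = 9 - 203*(-15) = 9 + 3045 = 3054)
-43548 + d(D(-4)) = -43548 + 3054 = -40494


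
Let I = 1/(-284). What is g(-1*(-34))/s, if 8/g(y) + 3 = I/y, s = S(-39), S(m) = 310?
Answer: -38624/4490195 ≈ -0.0086019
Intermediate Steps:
I = -1/284 ≈ -0.0035211
s = 310
g(y) = 8/(-3 - 1/(284*y))
g(-1*(-34))/s = -2272*(-1*(-34))/(1 + 852*(-1*(-34)))/310 = -2272*34/(1 + 852*34)*(1/310) = -2272*34/(1 + 28968)*(1/310) = -2272*34/28969*(1/310) = -2272*34*1/28969*(1/310) = -77248/28969*1/310 = -38624/4490195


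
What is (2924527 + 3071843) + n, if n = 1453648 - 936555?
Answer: 6513463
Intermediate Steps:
n = 517093
(2924527 + 3071843) + n = (2924527 + 3071843) + 517093 = 5996370 + 517093 = 6513463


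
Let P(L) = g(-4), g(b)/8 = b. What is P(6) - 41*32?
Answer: -1344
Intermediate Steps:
g(b) = 8*b
P(L) = -32 (P(L) = 8*(-4) = -32)
P(6) - 41*32 = -32 - 41*32 = -32 - 1312 = -1344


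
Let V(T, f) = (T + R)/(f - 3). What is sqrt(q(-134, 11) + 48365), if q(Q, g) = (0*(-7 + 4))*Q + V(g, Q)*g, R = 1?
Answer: sqrt(907744601)/137 ≈ 219.92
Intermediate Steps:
V(T, f) = (1 + T)/(-3 + f) (V(T, f) = (T + 1)/(f - 3) = (1 + T)/(-3 + f))
q(Q, g) = g*(1 + g)/(-3 + Q) (q(Q, g) = (0*(-7 + 4))*Q + ((1 + g)/(-3 + Q))*g = (0*(-3))*Q + g*(1 + g)/(-3 + Q) = 0*Q + g*(1 + g)/(-3 + Q) = 0 + g*(1 + g)/(-3 + Q) = g*(1 + g)/(-3 + Q))
sqrt(q(-134, 11) + 48365) = sqrt(11*(1 + 11)/(-3 - 134) + 48365) = sqrt(11*12/(-137) + 48365) = sqrt(11*(-1/137)*12 + 48365) = sqrt(-132/137 + 48365) = sqrt(6625873/137) = sqrt(907744601)/137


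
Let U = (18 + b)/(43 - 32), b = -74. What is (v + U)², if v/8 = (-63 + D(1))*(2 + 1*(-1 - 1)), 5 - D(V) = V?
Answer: 3136/121 ≈ 25.917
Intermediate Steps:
D(V) = 5 - V
U = -56/11 (U = (18 - 74)/(43 - 32) = -56/11 ≈ -5.0909)
v = 0 (v = 8*((-63 + (5 - 1*1))*(2 + 1*(-1 - 1))) = 8*((-63 + (5 - 1))*(2 + 1*(-2))) = 8*((-63 + 4)*(2 - 2)) = 8*(-59*0) = 8*0 = 0)
(v + U)² = (0 - 56/11)² = (-56/11)² = 3136/121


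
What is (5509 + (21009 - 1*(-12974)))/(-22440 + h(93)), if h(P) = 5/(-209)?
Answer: -8253828/4689965 ≈ -1.7599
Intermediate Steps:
h(P) = -5/209 (h(P) = 5*(-1/209) = -5/209)
(5509 + (21009 - 1*(-12974)))/(-22440 + h(93)) = (5509 + (21009 - 1*(-12974)))/(-22440 - 5/209) = (5509 + (21009 + 12974))/(-4689965/209) = (5509 + 33983)*(-209/4689965) = 39492*(-209/4689965) = -8253828/4689965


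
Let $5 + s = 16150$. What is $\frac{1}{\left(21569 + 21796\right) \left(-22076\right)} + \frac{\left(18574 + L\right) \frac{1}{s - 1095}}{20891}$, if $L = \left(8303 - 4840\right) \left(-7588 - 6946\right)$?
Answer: $- \frac{688080177698341}{4299890787383100} \approx -0.16002$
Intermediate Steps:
$s = 16145$ ($s = -5 + 16150 = 16145$)
$L = -50331242$ ($L = \left(8303 - 4840\right) \left(-14534\right) = 3463 \left(-14534\right) = -50331242$)
$\frac{1}{\left(21569 + 21796\right) \left(-22076\right)} + \frac{\left(18574 + L\right) \frac{1}{s - 1095}}{20891} = \frac{1}{\left(21569 + 21796\right) \left(-22076\right)} + \frac{\left(18574 - 50331242\right) \frac{1}{16145 - 1095}}{20891} = \frac{1}{43365} \left(- \frac{1}{22076}\right) + - \frac{50312668}{15050} \cdot \frac{1}{20891} = \frac{1}{43365} \left(- \frac{1}{22076}\right) + \left(-50312668\right) \frac{1}{15050} \cdot \frac{1}{20891} = - \frac{1}{957325740} - \frac{3593762}{22457825} = - \frac{688080177698341}{4299890787383100}$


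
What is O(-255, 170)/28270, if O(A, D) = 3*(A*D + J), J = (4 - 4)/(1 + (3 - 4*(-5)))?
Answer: -13005/2827 ≈ -4.6003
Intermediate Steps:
J = 0 (J = 0/(1 + (3 + 20)) = 0/(1 + 23) = 0/24 = 0*(1/24) = 0)
O(A, D) = 3*A*D (O(A, D) = 3*(A*D + 0) = 3*(A*D) = 3*A*D)
O(-255, 170)/28270 = (3*(-255)*170)/28270 = -130050*1/28270 = -13005/2827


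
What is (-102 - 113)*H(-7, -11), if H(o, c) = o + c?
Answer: 3870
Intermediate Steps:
H(o, c) = c + o
(-102 - 113)*H(-7, -11) = (-102 - 113)*(-11 - 7) = -215*(-18) = 3870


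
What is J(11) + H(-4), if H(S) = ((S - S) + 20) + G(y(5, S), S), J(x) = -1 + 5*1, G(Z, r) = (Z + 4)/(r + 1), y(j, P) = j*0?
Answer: 68/3 ≈ 22.667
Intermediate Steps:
y(j, P) = 0
G(Z, r) = (4 + Z)/(1 + r)
J(x) = 4 (J(x) = -1 + 5 = 4)
H(S) = 20 + 4/(1 + S) (H(S) = ((S - S) + 20) + (4 + 0)/(1 + S) = (0 + 20) + 4/(1 + S) = 20 + 4/(1 + S))
J(11) + H(-4) = 4 + 4*(6 + 5*(-4))/(1 - 4) = 4 + 4*(6 - 20)/(-3) = 4 + 4*(-⅓)*(-14) = 4 + 56/3 = 68/3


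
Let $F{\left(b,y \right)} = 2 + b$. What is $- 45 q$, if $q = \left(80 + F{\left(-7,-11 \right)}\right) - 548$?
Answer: $21285$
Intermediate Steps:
$q = -473$ ($q = \left(80 + \left(2 - 7\right)\right) - 548 = \left(80 - 5\right) - 548 = 75 - 548 = -473$)
$- 45 q = \left(-45\right) \left(-473\right) = 21285$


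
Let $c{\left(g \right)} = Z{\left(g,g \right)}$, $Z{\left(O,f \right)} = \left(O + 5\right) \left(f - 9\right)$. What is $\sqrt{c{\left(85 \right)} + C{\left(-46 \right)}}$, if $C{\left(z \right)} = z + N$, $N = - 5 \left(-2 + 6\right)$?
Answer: $\sqrt{6774} \approx 82.304$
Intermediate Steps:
$N = -20$ ($N = \left(-5\right) 4 = -20$)
$C{\left(z \right)} = -20 + z$ ($C{\left(z \right)} = z - 20 = -20 + z$)
$Z{\left(O,f \right)} = \left(-9 + f\right) \left(5 + O\right)$ ($Z{\left(O,f \right)} = \left(5 + O\right) \left(-9 + f\right) = \left(-9 + f\right) \left(5 + O\right)$)
$c{\left(g \right)} = -45 + g^{2} - 4 g$ ($c{\left(g \right)} = -45 - 9 g + 5 g + g g = -45 - 9 g + 5 g + g^{2} = -45 + g^{2} - 4 g$)
$\sqrt{c{\left(85 \right)} + C{\left(-46 \right)}} = \sqrt{\left(-45 + 85^{2} - 340\right) - 66} = \sqrt{\left(-45 + 7225 - 340\right) - 66} = \sqrt{6840 - 66} = \sqrt{6774}$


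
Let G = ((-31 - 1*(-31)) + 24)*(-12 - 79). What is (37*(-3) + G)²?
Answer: 5267025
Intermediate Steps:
G = -2184 (G = ((-31 + 31) + 24)*(-91) = (0 + 24)*(-91) = 24*(-91) = -2184)
(37*(-3) + G)² = (37*(-3) - 2184)² = (-111 - 2184)² = (-2295)² = 5267025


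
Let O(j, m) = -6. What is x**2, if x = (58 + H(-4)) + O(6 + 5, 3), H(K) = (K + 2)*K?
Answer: 3600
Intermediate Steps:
H(K) = K*(2 + K) (H(K) = (2 + K)*K = K*(2 + K))
x = 60 (x = (58 - 4*(2 - 4)) - 6 = (58 - 4*(-2)) - 6 = (58 + 8) - 6 = 66 - 6 = 60)
x**2 = 60**2 = 3600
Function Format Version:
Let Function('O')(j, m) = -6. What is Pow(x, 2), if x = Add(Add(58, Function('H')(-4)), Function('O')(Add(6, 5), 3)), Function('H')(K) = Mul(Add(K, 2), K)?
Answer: 3600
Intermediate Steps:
Function('H')(K) = Mul(K, Add(2, K)) (Function('H')(K) = Mul(Add(2, K), K) = Mul(K, Add(2, K)))
x = 60 (x = Add(Add(58, Mul(-4, Add(2, -4))), -6) = Add(Add(58, Mul(-4, -2)), -6) = Add(Add(58, 8), -6) = Add(66, -6) = 60)
Pow(x, 2) = Pow(60, 2) = 3600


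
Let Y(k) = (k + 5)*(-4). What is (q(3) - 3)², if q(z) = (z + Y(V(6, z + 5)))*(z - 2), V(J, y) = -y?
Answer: 144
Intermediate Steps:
Y(k) = -20 - 4*k (Y(k) = (5 + k)*(-4) = -20 - 4*k)
q(z) = 5*z*(-2 + z) (q(z) = (z + (-20 - (-4)*(z + 5)))*(z - 2) = (z + (-20 - (-4)*(5 + z)))*(-2 + z) = (z + (-20 - 4*(-5 - z)))*(-2 + z) = (z + (-20 + (20 + 4*z)))*(-2 + z) = (z + 4*z)*(-2 + z) = (5*z)*(-2 + z) = 5*z*(-2 + z))
(q(3) - 3)² = (5*3*(-2 + 3) - 3)² = (5*3*1 - 3)² = (15 - 3)² = 12² = 144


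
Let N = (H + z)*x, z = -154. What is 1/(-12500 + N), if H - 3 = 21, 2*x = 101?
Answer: -1/19065 ≈ -5.2452e-5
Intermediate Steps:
x = 101/2 (x = (½)*101 = 101/2 ≈ 50.500)
H = 24 (H = 3 + 21 = 24)
N = -6565 (N = (24 - 154)*(101/2) = -130*101/2 = -6565)
1/(-12500 + N) = 1/(-12500 - 6565) = 1/(-19065) = -1/19065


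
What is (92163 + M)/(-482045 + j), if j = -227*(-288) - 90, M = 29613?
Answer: -121776/416759 ≈ -0.29220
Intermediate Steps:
j = 65286 (j = 65376 - 90 = 65286)
(92163 + M)/(-482045 + j) = (92163 + 29613)/(-482045 + 65286) = 121776/(-416759) = 121776*(-1/416759) = -121776/416759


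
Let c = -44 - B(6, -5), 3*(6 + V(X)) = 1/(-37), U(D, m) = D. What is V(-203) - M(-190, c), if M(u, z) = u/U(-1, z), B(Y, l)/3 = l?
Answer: -21757/111 ≈ -196.01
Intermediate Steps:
B(Y, l) = 3*l
V(X) = -667/111 (V(X) = -6 + (1/3)/(-37) = -6 + (1/3)*(-1/37) = -6 - 1/111 = -667/111)
c = -29 (c = -44 - 3*(-5) = -44 - 1*(-15) = -44 + 15 = -29)
M(u, z) = -u (M(u, z) = u/(-1) = u*(-1) = -u)
V(-203) - M(-190, c) = -667/111 - (-1)*(-190) = -667/111 - 1*190 = -667/111 - 190 = -21757/111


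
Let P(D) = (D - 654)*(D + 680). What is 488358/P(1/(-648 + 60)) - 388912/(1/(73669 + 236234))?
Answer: -1425525951960389602128/11827637459 ≈ -1.2053e+11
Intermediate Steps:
P(D) = (-654 + D)*(680 + D)
488358/P(1/(-648 + 60)) - 388912/(1/(73669 + 236234)) = 488358/(-444720 + (1/(-648 + 60))² + 26/(-648 + 60)) - 388912/(1/(73669 + 236234)) = 488358/(-444720 + (1/(-588))² + 26/(-588)) - 388912/(1/309903) = 488358/(-444720 + (-1/588)² + 26*(-1/588)) - 388912/1/309903 = 488358/(-444720 + 1/345744 - 13/294) - 388912*309903 = 488358/(-153759286967/345744) - 120524995536 = 488358*(-345744/153759286967) - 120524995536 = -12988219104/11827637459 - 120524995536 = -1425525951960389602128/11827637459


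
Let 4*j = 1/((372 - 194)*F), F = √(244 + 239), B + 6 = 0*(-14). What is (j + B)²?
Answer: (2063376 - √483)²/118264458816 ≈ 35.999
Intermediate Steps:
B = -6 (B = -6 + 0*(-14) = -6 + 0 = -6)
F = √483 ≈ 21.977
j = √483/343896 (j = (1/((372 - 194)*(√483)))/4 = ((√483/483)/178)/4 = (√483/85974)/4 = √483/343896 ≈ 6.3907e-5)
(j + B)² = (√483/343896 - 6)² = (-6 + √483/343896)²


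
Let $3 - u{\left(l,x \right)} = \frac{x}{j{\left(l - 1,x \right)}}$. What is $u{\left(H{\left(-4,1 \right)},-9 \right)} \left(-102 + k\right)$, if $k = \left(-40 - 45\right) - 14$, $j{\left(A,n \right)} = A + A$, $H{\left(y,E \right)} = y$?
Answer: $- \frac{4221}{10} \approx -422.1$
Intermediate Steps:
$j{\left(A,n \right)} = 2 A$
$u{\left(l,x \right)} = 3 - \frac{x}{-2 + 2 l}$ ($u{\left(l,x \right)} = 3 - \frac{x}{2 \left(l - 1\right)} = 3 - \frac{x}{2 \left(-1 + l\right)} = 3 - \frac{x}{-2 + 2 l}$)
$k = -99$ ($k = -85 - 14 = -99$)
$u{\left(H{\left(-4,1 \right)},-9 \right)} \left(-102 + k\right) = \frac{-6 - -9 + 6 \left(-4\right)}{2 \left(-1 - 4\right)} \left(-102 - 99\right) = \frac{-6 + 9 - 24}{2 \left(-5\right)} \left(-201\right) = \frac{1}{2} \left(- \frac{1}{5}\right) \left(-21\right) \left(-201\right) = \frac{21}{10} \left(-201\right) = - \frac{4221}{10}$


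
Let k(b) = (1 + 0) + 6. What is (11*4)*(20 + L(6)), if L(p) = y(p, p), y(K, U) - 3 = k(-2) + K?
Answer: 1584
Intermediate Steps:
k(b) = 7 (k(b) = 1 + 6 = 7)
y(K, U) = 10 + K (y(K, U) = 3 + (7 + K) = 10 + K)
L(p) = 10 + p
(11*4)*(20 + L(6)) = (11*4)*(20 + (10 + 6)) = 44*(20 + 16) = 44*36 = 1584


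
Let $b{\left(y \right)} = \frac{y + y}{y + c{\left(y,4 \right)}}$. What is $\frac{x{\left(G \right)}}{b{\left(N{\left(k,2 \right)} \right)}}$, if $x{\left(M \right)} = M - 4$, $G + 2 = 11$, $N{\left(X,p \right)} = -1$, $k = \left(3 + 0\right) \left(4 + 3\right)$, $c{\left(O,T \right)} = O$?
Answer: $5$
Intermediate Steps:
$k = 21$ ($k = 3 \cdot 7 = 21$)
$G = 9$ ($G = -2 + 11 = 9$)
$x{\left(M \right)} = -4 + M$
$b{\left(y \right)} = 1$ ($b{\left(y \right)} = \frac{y + y}{y + y} = \frac{2 y}{2 y} = 2 y \frac{1}{2 y} = 1$)
$\frac{x{\left(G \right)}}{b{\left(N{\left(k,2 \right)} \right)}} = \frac{-4 + 9}{1} = 5 \cdot 1 = 5$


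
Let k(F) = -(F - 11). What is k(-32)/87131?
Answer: 43/87131 ≈ 0.00049351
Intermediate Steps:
k(F) = 11 - F (k(F) = -(-11 + F) = 11 - F)
k(-32)/87131 = (11 - 1*(-32))/87131 = (11 + 32)*(1/87131) = 43*(1/87131) = 43/87131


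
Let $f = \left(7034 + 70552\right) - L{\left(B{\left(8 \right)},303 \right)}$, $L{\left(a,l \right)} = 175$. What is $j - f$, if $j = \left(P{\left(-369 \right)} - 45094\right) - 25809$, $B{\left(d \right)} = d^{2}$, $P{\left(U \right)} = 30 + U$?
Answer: $-148653$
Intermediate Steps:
$f = 77411$ ($f = \left(7034 + 70552\right) - 175 = 77586 - 175 = 77411$)
$j = -71242$ ($j = \left(\left(30 - 369\right) - 45094\right) - 25809 = \left(-339 - 45094\right) - 25809 = -45433 - 25809 = -71242$)
$j - f = -71242 - 77411 = -148653$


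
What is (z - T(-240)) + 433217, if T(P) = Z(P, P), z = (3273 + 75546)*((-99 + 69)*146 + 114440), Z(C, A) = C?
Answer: 8675252597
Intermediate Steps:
z = 8674819140 (z = 78819*(-30*146 + 114440) = 78819*(-4380 + 114440) = 78819*110060 = 8674819140)
T(P) = P
(z - T(-240)) + 433217 = (8674819140 - 1*(-240)) + 433217 = (8674819140 + 240) + 433217 = 8674819380 + 433217 = 8675252597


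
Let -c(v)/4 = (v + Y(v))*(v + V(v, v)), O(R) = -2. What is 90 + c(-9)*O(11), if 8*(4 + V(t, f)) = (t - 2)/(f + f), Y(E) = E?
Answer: 1951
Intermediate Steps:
V(t, f) = -4 + (-2 + t)/(16*f) (V(t, f) = -4 + ((t - 2)/(f + f))/8 = -4 + ((-2 + t)/((2*f)))/8 = -4 + ((-2 + t)*(1/(2*f)))/8 = -4 + ((-2 + t)/(2*f))/8 = -4 + (-2 + t)/(16*f))
c(v) = -8*v*(v + (-2 - 63*v)/(16*v)) (c(v) = -4*(v + v)*(v + (-2 + v - 64*v)/(16*v)) = -4*2*v*(v + (-2 - 63*v)/(16*v)) = -8*v*(v + (-2 - 63*v)/(16*v)))
90 + c(-9)*O(11) = 90 + (1 - 8*(-9)² + (63/2)*(-9))*(-2) = 90 + (1 - 8*81 - 567/2)*(-2) = 90 + (1 - 648 - 567/2)*(-2) = 90 - 1861/2*(-2) = 90 + 1861 = 1951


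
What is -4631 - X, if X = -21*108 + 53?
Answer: -2416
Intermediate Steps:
X = -2215 (X = -2268 + 53 = -2215)
-4631 - X = -4631 - 1*(-2215) = -4631 + 2215 = -2416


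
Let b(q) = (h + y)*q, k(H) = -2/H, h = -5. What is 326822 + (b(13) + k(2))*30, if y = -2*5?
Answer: 320942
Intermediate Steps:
y = -10
b(q) = -15*q (b(q) = (-5 - 10)*q = -15*q)
326822 + (b(13) + k(2))*30 = 326822 + (-15*13 - 2/2)*30 = 326822 + (-195 - 2*½)*30 = 326822 + (-195 - 1)*30 = 326822 - 196*30 = 326822 - 5880 = 320942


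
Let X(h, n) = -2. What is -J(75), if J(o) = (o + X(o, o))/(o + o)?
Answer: -73/150 ≈ -0.48667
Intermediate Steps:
J(o) = (-2 + o)/(2*o) (J(o) = (o - 2)/(o + o) = (-2 + o)/((2*o)) = (-2 + o)*(1/(2*o)) = (-2 + o)/(2*o))
-J(75) = -(-2 + 75)/(2*75) = -73/(2*75) = -1*73/150 = -73/150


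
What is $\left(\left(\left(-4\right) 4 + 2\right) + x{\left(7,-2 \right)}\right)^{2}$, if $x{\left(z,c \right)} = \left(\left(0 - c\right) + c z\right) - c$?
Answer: $576$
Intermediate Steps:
$x{\left(z,c \right)} = - 2 c + c z$ ($x{\left(z,c \right)} = \left(- c + c z\right) - c = - 2 c + c z$)
$\left(\left(\left(-4\right) 4 + 2\right) + x{\left(7,-2 \right)}\right)^{2} = \left(\left(\left(-4\right) 4 + 2\right) - 2 \left(-2 + 7\right)\right)^{2} = \left(\left(-16 + 2\right) - 10\right)^{2} = \left(-14 - 10\right)^{2} = \left(-24\right)^{2} = 576$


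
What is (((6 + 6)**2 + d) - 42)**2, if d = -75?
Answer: 729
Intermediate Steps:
(((6 + 6)**2 + d) - 42)**2 = (((6 + 6)**2 - 75) - 42)**2 = ((12**2 - 75) - 42)**2 = ((144 - 75) - 42)**2 = (69 - 42)**2 = 27**2 = 729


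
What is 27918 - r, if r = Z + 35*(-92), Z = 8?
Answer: 31130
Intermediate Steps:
r = -3212 (r = 8 + 35*(-92) = 8 - 3220 = -3212)
27918 - r = 27918 - 1*(-3212) = 27918 + 3212 = 31130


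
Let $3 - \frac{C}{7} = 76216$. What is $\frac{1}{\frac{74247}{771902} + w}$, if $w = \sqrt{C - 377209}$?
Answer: $\frac{57311407794}{542624843220579809} - \frac{5958326976040 i \sqrt{9107}}{542624843220579809} \approx 1.0562 \cdot 10^{-7} - 0.0010479 i$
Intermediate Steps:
$C = -533491$ ($C = 21 - 533512 = -533491$)
$w = 10 i \sqrt{9107}$ ($w = \sqrt{-533491 - 377209} = \sqrt{-910700} = 10 i \sqrt{9107} \approx 954.31 i$)
$\frac{1}{\frac{74247}{771902} + w} = \frac{1}{\frac{74247}{771902} + 10 i \sqrt{9107}}$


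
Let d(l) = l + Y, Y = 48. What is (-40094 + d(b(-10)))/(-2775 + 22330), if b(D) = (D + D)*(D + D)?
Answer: -39646/19555 ≈ -2.0274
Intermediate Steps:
b(D) = 4*D**2 (b(D) = (2*D)*(2*D) = 4*D**2)
d(l) = 48 + l (d(l) = l + 48 = 48 + l)
(-40094 + d(b(-10)))/(-2775 + 22330) = (-40094 + (48 + 4*(-10)**2))/(-2775 + 22330) = (-40094 + (48 + 4*100))/19555 = (-40094 + (48 + 400))*(1/19555) = (-40094 + 448)*(1/19555) = -39646*1/19555 = -39646/19555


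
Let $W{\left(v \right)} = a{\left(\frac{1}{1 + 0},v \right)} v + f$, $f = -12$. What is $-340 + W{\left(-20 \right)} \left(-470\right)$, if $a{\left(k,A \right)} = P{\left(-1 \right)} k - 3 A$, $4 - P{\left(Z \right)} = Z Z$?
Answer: $597500$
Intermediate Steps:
$P{\left(Z \right)} = 4 - Z^{2}$ ($P{\left(Z \right)} = 4 - Z Z = 4 - Z^{2}$)
$a{\left(k,A \right)} = - 3 A + 3 k$ ($a{\left(k,A \right)} = \left(4 - \left(-1\right)^{2}\right) k - 3 A = \left(4 - 1\right) k - 3 A = 3 k - 3 A = - 3 A + 3 k$)
$W{\left(v \right)} = -12 + v \left(3 - 3 v\right)$ ($W{\left(v \right)} = \left(- 3 v + \frac{3}{1 + 0}\right) v - 12 = \left(- 3 v + \frac{3}{1}\right) v - 12 = \left(- 3 v + 3 \cdot 1\right) v - 12 = \left(- 3 v + 3\right) v - 12 = \left(3 - 3 v\right) v - 12 = v \left(3 - 3 v\right) - 12 = -12 + v \left(3 - 3 v\right)$)
$-340 + W{\left(-20 \right)} \left(-470\right) = -340 + \left(-12 - 3 \left(-20\right)^{2} + 3 \left(-20\right)\right) \left(-470\right) = -340 + \left(-12 - 1200 - 60\right) \left(-470\right) = -340 - -597840 = -340 + 597840 = 597500$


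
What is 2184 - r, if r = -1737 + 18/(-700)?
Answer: 1372359/350 ≈ 3921.0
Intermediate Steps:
r = -607959/350 (r = -1737 + 18*(-1/700) = -1737 - 9/350 = -607959/350 ≈ -1737.0)
2184 - r = 2184 - 1*(-607959/350) = 2184 + 607959/350 = 1372359/350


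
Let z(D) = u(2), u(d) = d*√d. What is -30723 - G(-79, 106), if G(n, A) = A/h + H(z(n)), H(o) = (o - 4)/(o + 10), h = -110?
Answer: -38862716/1265 - 7*√2/23 ≈ -30722.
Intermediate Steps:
u(d) = d^(3/2)
z(D) = 2*√2 (z(D) = 2^(3/2) = 2*√2)
H(o) = (-4 + o)/(10 + o)
G(n, A) = -A/110 + (-4 + 2*√2)/(10 + 2*√2) (G(n, A) = A/(-110) + (-4 + 2*√2)/(10 + 2*√2) = -A/110 + (-4 + 2*√2)/(10 + 2*√2))
-30723 - G(-79, 106) = -30723 - (-12/23 - 1/110*106 + 7*√2/23) = -30723 - (-12/23 - 53/55 + 7*√2/23) = -30723 - (-1879/1265 + 7*√2/23) = -30723 + (1879/1265 - 7*√2/23) = -38862716/1265 - 7*√2/23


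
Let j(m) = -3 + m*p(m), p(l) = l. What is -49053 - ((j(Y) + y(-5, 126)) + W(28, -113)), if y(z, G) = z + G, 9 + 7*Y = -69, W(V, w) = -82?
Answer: -2411445/49 ≈ -49213.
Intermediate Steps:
Y = -78/7 (Y = -9/7 + (1/7)*(-69) = -9/7 - 69/7 = -78/7 ≈ -11.143)
y(z, G) = G + z
j(m) = -3 + m**2 (j(m) = -3 + m*m = -3 + m**2)
-49053 - ((j(Y) + y(-5, 126)) + W(28, -113)) = -49053 - (((-3 + (-78/7)**2) + (126 - 5)) - 82) = -49053 - (((-3 + 6084/49) + 121) - 82) = -49053 - ((5937/49 + 121) - 82) = -49053 - (11866/49 - 82) = -49053 - 1*7848/49 = -49053 - 7848/49 = -2411445/49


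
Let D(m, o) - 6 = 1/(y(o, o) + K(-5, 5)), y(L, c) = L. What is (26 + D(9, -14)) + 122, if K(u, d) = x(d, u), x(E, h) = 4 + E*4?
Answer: 1541/10 ≈ 154.10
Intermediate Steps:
x(E, h) = 4 + 4*E
K(u, d) = 4 + 4*d
D(m, o) = 6 + 1/(24 + o) (D(m, o) = 6 + 1/(o + (4 + 4*5)) = 6 + 1/(o + (4 + 20)) = 6 + 1/(o + 24) = 6 + 1/(24 + o))
(26 + D(9, -14)) + 122 = (26 + (145 + 6*(-14))/(24 - 14)) + 122 = (26 + (145 - 84)/10) + 122 = (26 + (⅒)*61) + 122 = (26 + 61/10) + 122 = 321/10 + 122 = 1541/10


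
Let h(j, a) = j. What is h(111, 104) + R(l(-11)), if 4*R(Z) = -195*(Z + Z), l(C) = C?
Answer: 2367/2 ≈ 1183.5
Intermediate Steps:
R(Z) = -195*Z/2 (R(Z) = (-195*(Z + Z))/4 = (-390*Z)/4 = -195*Z/2)
h(111, 104) + R(l(-11)) = 111 - 195/2*(-11) = 111 + 2145/2 = 2367/2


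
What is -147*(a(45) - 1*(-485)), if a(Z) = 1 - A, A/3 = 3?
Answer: -70119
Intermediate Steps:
A = 9 (A = 3*3 = 9)
a(Z) = -8 (a(Z) = 1 - 1*9 = 1 - 9 = -8)
-147*(a(45) - 1*(-485)) = -147*(-8 - 1*(-485)) = -147*(-8 + 485) = -147*477 = -70119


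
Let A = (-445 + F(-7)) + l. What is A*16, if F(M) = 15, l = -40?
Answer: -7520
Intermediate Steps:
A = -470 (A = (-445 + 15) - 40 = -430 - 40 = -470)
A*16 = -470*16 = -7520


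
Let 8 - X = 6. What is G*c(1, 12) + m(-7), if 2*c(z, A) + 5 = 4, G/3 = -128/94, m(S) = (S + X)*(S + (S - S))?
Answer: 1741/47 ≈ 37.043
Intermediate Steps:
X = 2 (X = 8 - 1*6 = 8 - 6 = 2)
m(S) = S*(2 + S) (m(S) = (S + 2)*(S + (S - S)) = (2 + S)*(S + 0) = (2 + S)*S = S*(2 + S))
G = -192/47 (G = 3*(-128/94) = 3*(-128*1/94) = 3*(-64/47) = -192/47 ≈ -4.0851)
c(z, A) = -½ (c(z, A) = -5/2 + (½)*4 = -5/2 + 2 = -½)
G*c(1, 12) + m(-7) = -192/47*(-½) - 7*(2 - 7) = 96/47 - 7*(-5) = 96/47 + 35 = 1741/47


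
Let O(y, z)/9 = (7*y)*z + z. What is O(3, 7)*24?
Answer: 33264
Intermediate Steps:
O(y, z) = 9*z + 63*y*z (O(y, z) = 9*((7*y)*z + z) = 9*(7*y*z + z) = 9*(z + 7*y*z) = 9*z + 63*y*z)
O(3, 7)*24 = (9*7*(1 + 7*3))*24 = (9*7*(1 + 21))*24 = (9*7*22)*24 = 1386*24 = 33264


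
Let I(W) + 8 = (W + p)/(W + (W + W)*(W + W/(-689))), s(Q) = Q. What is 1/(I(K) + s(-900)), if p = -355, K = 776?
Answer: -829128840/752848696651 ≈ -0.0011013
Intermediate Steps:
I(W) = -8 + (-355 + W)/(W + 1376*W**2/689) (I(W) = -8 + (W - 355)/(W + (W + W)*(W + W/(-689))) = -8 + (-355 + W)/(W + (2*W)*(W + W*(-1/689))) = -8 + (-355 + W)/(W + (2*W)*(W - W/689)) = -8 + (-355 + W)/(W + (2*W)*(688*W/689)) = -8 + (-355 + W)/(W + 1376*W**2/689))
1/(I(K) + s(-900)) = 1/((-244595 - 11008*776**2 - 4823*776)/(776*(689 + 1376*776)) - 900) = 1/((-244595 - 11008*602176 - 3742648)/(776*(689 + 1067776)) - 900) = 1/((1/776)*(-244595 - 6628753408 - 3742648)/1068465 - 900) = 1/((1/776)*(1/1068465)*(-6632740651) - 900) = 1/(-6632740651/829128840 - 900) = 1/(-752848696651/829128840) = -829128840/752848696651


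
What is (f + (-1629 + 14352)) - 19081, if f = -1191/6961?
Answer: -44259229/6961 ≈ -6358.2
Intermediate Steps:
f = -1191/6961 (f = -1191*1/6961 = -1191/6961 ≈ -0.17110)
(f + (-1629 + 14352)) - 19081 = (-1191/6961 + (-1629 + 14352)) - 19081 = (-1191/6961 + 12723) - 19081 = 88563612/6961 - 19081 = -44259229/6961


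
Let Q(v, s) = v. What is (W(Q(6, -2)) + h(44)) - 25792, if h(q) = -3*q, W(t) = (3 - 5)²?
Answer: -25920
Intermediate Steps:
W(t) = 4 (W(t) = (-2)² = 4)
(W(Q(6, -2)) + h(44)) - 25792 = (4 - 3*44) - 25792 = (4 - 132) - 25792 = -128 - 25792 = -25920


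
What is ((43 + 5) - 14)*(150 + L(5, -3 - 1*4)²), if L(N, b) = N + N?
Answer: 8500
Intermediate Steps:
L(N, b) = 2*N
((43 + 5) - 14)*(150 + L(5, -3 - 1*4)²) = ((43 + 5) - 14)*(150 + (2*5)²) = (48 - 14)*(150 + 10²) = 34*(150 + 100) = 34*250 = 8500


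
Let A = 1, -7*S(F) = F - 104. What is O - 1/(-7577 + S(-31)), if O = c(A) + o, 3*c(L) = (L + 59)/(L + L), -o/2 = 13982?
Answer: -1478878409/52904 ≈ -27954.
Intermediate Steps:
S(F) = 104/7 - F/7 (S(F) = -(F - 104)/7 = -(-104 + F)/7 = 104/7 - F/7)
o = -27964 (o = -2*13982 = -27964)
c(L) = (59 + L)/(6*L) (c(L) = ((L + 59)/(L + L))/3 = ((59 + L)/((2*L)))/3 = ((59 + L)*(1/(2*L)))/3 = ((59 + L)/(2*L))/3 = (59 + L)/(6*L))
O = -27954 (O = (⅙)*(59 + 1)/1 - 27964 = (⅙)*1*60 - 27964 = 10 - 27964 = -27954)
O - 1/(-7577 + S(-31)) = -27954 - 1/(-7577 + (104/7 - ⅐*(-31))) = -27954 - 1/(-7577 + (104/7 + 31/7)) = -27954 - 1/(-7577 + 135/7) = -27954 - 1/(-52904/7) = -27954 - 1*(-7/52904) = -27954 + 7/52904 = -1478878409/52904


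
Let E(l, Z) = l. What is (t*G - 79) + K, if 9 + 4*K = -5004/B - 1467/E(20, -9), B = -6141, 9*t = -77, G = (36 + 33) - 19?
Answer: -776951801/1473840 ≈ -527.16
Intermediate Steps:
G = 50 (G = 69 - 19 = 50)
t = -77/9 (t = (1/9)*(-77) = -77/9 ≈ -8.5556)
K = -3338049/163760 (K = -9/4 + (-5004/(-6141) - 1467/20)/4 = -9/4 + (-5004*(-1/6141) - 1467*1/20)/4 = -9/4 + (1668/2047 - 1467/20)/4 = -9/4 + (1/4)*(-2969589/40940) = -9/4 - 2969589/163760 = -3338049/163760 ≈ -20.384)
(t*G - 79) + K = (-77/9*50 - 79) - 3338049/163760 = (-3850/9 - 79) - 3338049/163760 = -4561/9 - 3338049/163760 = -776951801/1473840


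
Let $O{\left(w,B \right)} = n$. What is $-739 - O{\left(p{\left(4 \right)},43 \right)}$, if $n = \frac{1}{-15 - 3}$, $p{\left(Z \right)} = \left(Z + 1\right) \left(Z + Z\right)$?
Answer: $- \frac{13301}{18} \approx -738.94$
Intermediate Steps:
$p{\left(Z \right)} = 2 Z \left(1 + Z\right)$ ($p{\left(Z \right)} = \left(1 + Z\right) 2 Z = 2 Z \left(1 + Z\right)$)
$n = - \frac{1}{18}$ ($n = \frac{1}{-18} = - \frac{1}{18} \approx -0.055556$)
$O{\left(w,B \right)} = - \frac{1}{18}$
$-739 - O{\left(p{\left(4 \right)},43 \right)} = -739 - - \frac{1}{18} = -739 + \frac{1}{18} = - \frac{13301}{18}$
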